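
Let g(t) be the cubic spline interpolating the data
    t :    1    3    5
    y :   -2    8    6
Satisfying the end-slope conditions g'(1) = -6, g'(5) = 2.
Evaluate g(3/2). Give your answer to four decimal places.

-2.5000

Put σ_i = g'' at the i-th knot. Here h = (2, 2) and Δ = (5, -1), so the interior equations h_(i-1)·σ_(i-1) + 2(h_(i-1)+h_i)·σ_i + h_i·σ_(i+1) = 6(Δ_i − Δ_(i-1)) read
  2·σ_0 + 8·σ_1 + 2·σ_2 = 6(Δ_1 - Δ_0) = -36
Clamped end conditions give two more equations: 2h_0·σ_0 + h_0·σ_1 = 6(Δ_0 - g'(1)) = 66 and h_1·σ_1 + 2h_1·σ_2 = 6(g'(5) - Δ_1) = 18.
Solving the tridiagonal system: σ_0 = 23, σ_1 = -13, σ_2 = 11.
On [1, 3], g(t) = -2 - 6·(t - 1) + 23/2·(t - 1)² - 3·(t - 1)³.
With (t - 1) = 1/2: g(3/2) = -5/2.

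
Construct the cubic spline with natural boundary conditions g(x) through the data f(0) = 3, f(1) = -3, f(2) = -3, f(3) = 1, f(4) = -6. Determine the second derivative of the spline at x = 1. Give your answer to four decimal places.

Write m_i for g''(x_i). With h_i = 1, 1, 1, 1 and divided differences Δ_i = -6, 0, 4, -7, the continuity of g' gives the tridiagonal system
  1·m_0 + 4·m_1 + 1·m_2 = 6(Δ_1 - Δ_0) = 36
  1·m_1 + 4·m_2 + 1·m_3 = 6(Δ_2 - Δ_1) = 24
  1·m_2 + 4·m_3 + 1·m_4 = 6(Δ_3 - Δ_2) = -66
Natural end conditions: m_0 = m_4 = 0.
Hence m_0 = 0, m_1 = 27/4, m_2 = 9, m_3 = -75/4, m_4 = 0.

6.7500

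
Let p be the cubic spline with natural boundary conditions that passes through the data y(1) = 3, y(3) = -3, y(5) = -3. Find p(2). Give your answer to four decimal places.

-0.5625

Put M_i = p'' at the i-th knot. Here h = (2, 2) and Δ = (-3, 0), so the interior equations h_(i-1)·M_(i-1) + 2(h_(i-1)+h_i)·M_i + h_i·M_(i+1) = 6(Δ_i − Δ_(i-1)) read
  2·M_0 + 8·M_1 + 2·M_2 = 6(Δ_1 - Δ_0) = 18
Natural end conditions: M_0 = M_2 = 0.
Solving: M_0 = 0, M_1 = 9/4, M_2 = 0.
On [1, 3], p(x) = 3 - 15/4·(x - 1) + 0·(x - 1)² + 3/16·(x - 1)³.
With (x - 1) = 1: p(2) = -9/16.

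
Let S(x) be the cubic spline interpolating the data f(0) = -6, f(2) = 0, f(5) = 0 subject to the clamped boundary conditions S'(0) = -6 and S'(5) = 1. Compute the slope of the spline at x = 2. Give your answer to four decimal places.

4.3000

Let M_i = S''(x_i). Step sizes h_i = 2, 3; slopes of the chords Δ_i = (y_(i+1) - y_i)/h_i = 3, 0.
  2·M_0 + 10·M_1 + 3·M_2 = 6(Δ_1 - Δ_0) = -18
Clamped end conditions give two more equations: 2h_0·M_0 + h_0·M_1 = 6(Δ_0 - S'(0)) = 54 and h_1·M_1 + 2h_1·M_2 = 6(S'(5) - Δ_1) = 6.
Solving the tridiagonal system: M_0 = 167/10, M_1 = -32/5, M_2 = 21/5.
On [2, 5], S'(x) = b_1 + 2c_1·(x - 2) + 3d_1·(x - 2)² with b_1 = Δ_1 - h_1(2M_1 + M_2)/6 = 43/10, c_1 = M_1/2 = -16/5, d_1 = (M_2 - M_1)/(6h_1) = 53/90. So S'(2) = 43/10.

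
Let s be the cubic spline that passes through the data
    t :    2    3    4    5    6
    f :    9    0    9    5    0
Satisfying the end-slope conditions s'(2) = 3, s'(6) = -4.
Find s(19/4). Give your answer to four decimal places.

6.9375

Put σ_i = s'' at the i-th knot. Here h = (1, 1, 1, 1) and Δ = (-9, 9, -4, -5), so the interior equations h_(i-1)·σ_(i-1) + 2(h_(i-1)+h_i)·σ_i + h_i·σ_(i+1) = 6(Δ_i − Δ_(i-1)) read
  1·σ_0 + 4·σ_1 + 1·σ_2 = 6(Δ_1 - Δ_0) = 108
  1·σ_1 + 4·σ_2 + 1·σ_3 = 6(Δ_2 - Δ_1) = -78
  1·σ_2 + 4·σ_3 + 1·σ_4 = 6(Δ_3 - Δ_2) = -6
Clamped end conditions give two more equations: 2h_0·σ_0 + h_0·σ_1 = 6(Δ_0 - s'(2)) = -72 and h_3·σ_3 + 2h_3·σ_4 = 6(s'(6) - Δ_3) = 6.
Solving: σ_0 = -430/7, σ_1 = 356/7, σ_2 = -34, σ_3 = 50/7, σ_4 = -4/7.
On [4, 5], s(t) = 9 + 43/7·(t - 4) - 17·(t - 4)² + 48/7·(t - 4)³.
With (t - 4) = 3/4: s(19/4) = 111/16.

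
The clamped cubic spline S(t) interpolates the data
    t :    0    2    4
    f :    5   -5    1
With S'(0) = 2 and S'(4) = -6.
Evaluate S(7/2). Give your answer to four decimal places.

With M_i denoting the second derivative at x_i, h_i = 2, 2, and Δ_i = (y_(i+1) − y_i)/h_i = -5, 3:
  2·M_0 + 8·M_1 + 2·M_2 = 6(Δ_1 - Δ_0) = 48
Clamped end conditions give two more equations: 2h_0·M_0 + h_0·M_1 = 6(Δ_0 - S'(0)) = -42 and h_1·M_1 + 2h_1·M_2 = 6(S'(4) - Δ_1) = -54.
Hence M_0 = -37/2, M_1 = 16, M_2 = -43/2.
On [2, 4], S(t) = -5 - 1/2·(t - 2) + 8·(t - 2)² - 25/8·(t - 2)³.
With (t - 2) = 3/2: S(7/2) = 109/64.

1.7031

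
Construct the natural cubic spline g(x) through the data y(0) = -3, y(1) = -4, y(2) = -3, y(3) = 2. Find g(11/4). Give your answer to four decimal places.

Put m_i = g'' at the i-th knot. Here h = (1, 1, 1) and Δ = (-1, 1, 5), so the interior equations h_(i-1)·m_(i-1) + 2(h_(i-1)+h_i)·m_i + h_i·m_(i+1) = 6(Δ_i − Δ_(i-1)) read
  1·m_0 + 4·m_1 + 1·m_2 = 6(Δ_1 - Δ_0) = 12
  1·m_1 + 4·m_2 + 1·m_3 = 6(Δ_2 - Δ_1) = 24
Natural end conditions: m_0 = m_3 = 0.
Solving: m_0 = 0, m_1 = 8/5, m_2 = 28/5, m_3 = 0.
On [2, 3], g(x) = -3 + 47/15·(x - 2) + 14/5·(x - 2)² - 14/15·(x - 2)³.
With (x - 2) = 3/4: g(11/4) = 17/32.

0.5313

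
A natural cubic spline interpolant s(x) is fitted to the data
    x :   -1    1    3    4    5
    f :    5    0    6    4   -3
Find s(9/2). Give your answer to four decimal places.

Let σ_i = s''(x_i). Step sizes h_i = 2, 2, 1, 1; slopes of the chords Δ_i = (y_(i+1) - y_i)/h_i = -5/2, 3, -2, -7.
  2·σ_0 + 8·σ_1 + 2·σ_2 = 6(Δ_1 - Δ_0) = 33
  2·σ_1 + 6·σ_2 + 1·σ_3 = 6(Δ_2 - Δ_1) = -30
  1·σ_2 + 4·σ_3 + 1·σ_4 = 6(Δ_3 - Δ_2) = -30
Natural end conditions: σ_0 = σ_4 = 0.
Solving: σ_0 = 0, σ_1 = 313/56, σ_2 = -41/7, σ_3 = -169/28, σ_4 = 0.
On [4, 5], s(x) = 4 - 419/84·(x - 4) - 169/56·(x - 4)² + 169/168·(x - 4)³.
With (x - 4) = 1/2: s(9/2) = 393/448.

0.8772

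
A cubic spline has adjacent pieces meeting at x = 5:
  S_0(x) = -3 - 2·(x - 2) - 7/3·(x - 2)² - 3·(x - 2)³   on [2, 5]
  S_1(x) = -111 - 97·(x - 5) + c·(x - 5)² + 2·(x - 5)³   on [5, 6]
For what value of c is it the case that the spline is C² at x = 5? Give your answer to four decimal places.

-29.3333

S_0''(x) = -14/3 - 18·(x - 2), so S_0''(5) = -176/3. On the right, S_1''(5) = 2c, so c = -88/3.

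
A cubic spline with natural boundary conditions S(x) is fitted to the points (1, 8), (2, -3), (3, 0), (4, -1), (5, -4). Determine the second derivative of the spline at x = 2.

Put M_i = S'' at the i-th knot. Here h = (1, 1, 1, 1) and Δ = (-11, 3, -1, -3), so the interior equations h_(i-1)·M_(i-1) + 2(h_(i-1)+h_i)·M_i + h_i·M_(i+1) = 6(Δ_i − Δ_(i-1)) read
  1·M_0 + 4·M_1 + 1·M_2 = 6(Δ_1 - Δ_0) = 84
  1·M_1 + 4·M_2 + 1·M_3 = 6(Δ_2 - Δ_1) = -24
  1·M_2 + 4·M_3 + 1·M_4 = 6(Δ_3 - Δ_2) = -12
Natural end conditions: M_0 = M_4 = 0.
Forward elimination and back-substitution give M_0 = 0, M_1 = 24, M_2 = -12, M_3 = 0, M_4 = 0.

24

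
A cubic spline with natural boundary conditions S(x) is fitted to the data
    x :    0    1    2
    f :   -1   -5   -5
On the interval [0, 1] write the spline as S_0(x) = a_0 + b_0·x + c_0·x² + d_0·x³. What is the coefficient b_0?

-5

With σ_i denoting the second derivative at x_i, h_i = 1, 1, and Δ_i = (y_(i+1) − y_i)/h_i = -4, 0:
  1·σ_0 + 4·σ_1 + 1·σ_2 = 6(Δ_1 - Δ_0) = 24
Natural end conditions: σ_0 = σ_2 = 0.
Forward elimination and back-substitution give σ_0 = 0, σ_1 = 6, σ_2 = 0.
On [0, 1], with S_0(x) = a_0 + b_0·x + c_0·x² + d_0·x³: c_0 = σ_0/2 = 0, d_0 = (σ_1 - σ_0)/(6h_0) = 1, b_0 = Δ_0 - h_0(2σ_0 + σ_1)/6 = -5.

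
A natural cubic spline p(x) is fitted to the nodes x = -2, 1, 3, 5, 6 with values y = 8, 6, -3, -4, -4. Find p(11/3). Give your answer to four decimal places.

With σ_i denoting the second derivative at x_i, h_i = 3, 2, 2, 1, and Δ_i = (y_(i+1) − y_i)/h_i = -2/3, -9/2, -1/2, 0:
  3·σ_0 + 10·σ_1 + 2·σ_2 = 6(Δ_1 - Δ_0) = -23
  2·σ_1 + 8·σ_2 + 2·σ_3 = 6(Δ_2 - Δ_1) = 24
  2·σ_2 + 6·σ_3 + 1·σ_4 = 6(Δ_3 - Δ_2) = 3
Natural end conditions: σ_0 = σ_4 = 0.
Solving the tridiagonal system: σ_0 = 0, σ_1 = -161/52, σ_2 = 207/52, σ_3 = -43/52, σ_4 = 0.
On [3, 5], p(x) = -3 - 449/156·(x - 3) + 207/104·(x - 3)² - 125/312·(x - 3)³.
With (x - 3) = 2/3: p(11/3) = -4373/1053.

-4.1529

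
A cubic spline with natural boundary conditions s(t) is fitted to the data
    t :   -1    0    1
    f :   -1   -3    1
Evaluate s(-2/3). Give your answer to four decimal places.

-2.1111

Let M_i = s''(x_i). Step sizes h_i = 1, 1; slopes of the chords Δ_i = (y_(i+1) - y_i)/h_i = -2, 4.
  1·M_0 + 4·M_1 + 1·M_2 = 6(Δ_1 - Δ_0) = 36
Natural end conditions: M_0 = M_2 = 0.
Solving the tridiagonal system: M_0 = 0, M_1 = 9, M_2 = 0.
On [-1, 0], s(t) = -1 - 7/2·(t + 1) + 0·(t + 1)² + 3/2·(t + 1)³.
With (t + 1) = 1/3: s(-2/3) = -19/9.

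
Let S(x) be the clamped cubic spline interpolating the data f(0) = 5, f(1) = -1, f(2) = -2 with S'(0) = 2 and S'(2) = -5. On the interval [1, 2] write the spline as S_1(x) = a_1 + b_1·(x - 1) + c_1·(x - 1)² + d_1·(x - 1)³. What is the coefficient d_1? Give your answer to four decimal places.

-7.5000

Put σ_i = S'' at the i-th knot. Here h = (1, 1) and Δ = (-6, -1), so the interior equations h_(i-1)·σ_(i-1) + 2(h_(i-1)+h_i)·σ_i + h_i·σ_(i+1) = 6(Δ_i − Δ_(i-1)) read
  1·σ_0 + 4·σ_1 + 1·σ_2 = 6(Δ_1 - Δ_0) = 30
Clamped end conditions give two more equations: 2h_0·σ_0 + h_0·σ_1 = 6(Δ_0 - S'(0)) = -48 and h_1·σ_1 + 2h_1·σ_2 = 6(S'(2) - Δ_1) = -24.
Solving the tridiagonal system: σ_0 = -35, σ_1 = 22, σ_2 = -23.
On [1, 2], with S_1(x) = a_1 + b_1·(x - 1) + c_1·(x - 1)² + d_1·(x - 1)³: c_1 = σ_1/2 = 11, d_1 = (σ_2 - σ_1)/(6h_1) = -15/2, b_1 = Δ_1 - h_1(2σ_1 + σ_2)/6 = -9/2.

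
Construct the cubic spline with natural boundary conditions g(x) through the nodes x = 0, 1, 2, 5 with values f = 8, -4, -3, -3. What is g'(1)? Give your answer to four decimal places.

-5.2258

Write M_i for g''(x_i). With h_i = 1, 1, 3 and divided differences Δ_i = -12, 1, 0, the continuity of g' gives the tridiagonal system
  1·M_0 + 4·M_1 + 1·M_2 = 6(Δ_1 - Δ_0) = 78
  1·M_1 + 8·M_2 + 3·M_3 = 6(Δ_2 - Δ_1) = -6
Natural end conditions: M_0 = M_3 = 0.
Forward elimination and back-substitution give M_0 = 0, M_1 = 630/31, M_2 = -102/31, M_3 = 0.
On [1, 2], g'(x) = b_1 + 2c_1·(x - 1) + 3d_1·(x - 1)² with b_1 = Δ_1 - h_1(2M_1 + M_2)/6 = -162/31, c_1 = M_1/2 = 315/31, d_1 = (M_2 - M_1)/(6h_1) = -122/31. So g'(1) = -162/31.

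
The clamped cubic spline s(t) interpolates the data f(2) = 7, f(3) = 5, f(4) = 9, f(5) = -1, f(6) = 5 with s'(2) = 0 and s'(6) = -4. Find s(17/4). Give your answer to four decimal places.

Put m_i = s'' at the i-th knot. Here h = (1, 1, 1, 1) and Δ = (-2, 4, -10, 6), so the interior equations h_(i-1)·m_(i-1) + 2(h_(i-1)+h_i)·m_i + h_i·m_(i+1) = 6(Δ_i − Δ_(i-1)) read
  1·m_0 + 4·m_1 + 1·m_2 = 6(Δ_1 - Δ_0) = 36
  1·m_1 + 4·m_2 + 1·m_3 = 6(Δ_2 - Δ_1) = -84
  1·m_2 + 4·m_3 + 1·m_4 = 6(Δ_3 - Δ_2) = 96
Clamped end conditions give two more equations: 2h_0·m_0 + h_0·m_1 = 6(Δ_0 - s'(2)) = -12 and h_3·m_3 + 2h_3·m_4 = 6(s'(6) - Δ_3) = -60.
Forward elimination and back-substitution give m_0 = -35/2, m_1 = 23, m_2 = -77/2, m_3 = 47, m_4 = -107/2.
On [4, 5], s(t) = 9 - 5·(t - 4) - 77/4·(t - 4)² + 57/4·(t - 4)³.
With (t - 4) = 1/4: s(17/4) = 1733/256.

6.7695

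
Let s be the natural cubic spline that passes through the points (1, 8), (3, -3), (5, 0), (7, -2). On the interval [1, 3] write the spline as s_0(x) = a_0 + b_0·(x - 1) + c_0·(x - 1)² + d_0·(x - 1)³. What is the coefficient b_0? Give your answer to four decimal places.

-7.5333

Let M_i = s''(x_i). Step sizes h_i = 2, 2, 2; slopes of the chords Δ_i = (y_(i+1) - y_i)/h_i = -11/2, 3/2, -1.
  2·M_0 + 8·M_1 + 2·M_2 = 6(Δ_1 - Δ_0) = 42
  2·M_1 + 8·M_2 + 2·M_3 = 6(Δ_2 - Δ_1) = -15
Natural end conditions: M_0 = M_3 = 0.
Hence M_0 = 0, M_1 = 61/10, M_2 = -17/5, M_3 = 0.
On [1, 3], with s_0(x) = a_0 + b_0·(x - 1) + c_0·(x - 1)² + d_0·(x - 1)³: c_0 = M_0/2 = 0, d_0 = (M_1 - M_0)/(6h_0) = 61/120, b_0 = Δ_0 - h_0(2M_0 + M_1)/6 = -113/15.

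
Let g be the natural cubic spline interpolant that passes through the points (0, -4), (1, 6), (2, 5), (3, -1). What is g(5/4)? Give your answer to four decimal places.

6.7438

Write m_i for g''(x_i). With h_i = 1, 1, 1 and divided differences Δ_i = 10, -1, -6, the continuity of g' gives the tridiagonal system
  1·m_0 + 4·m_1 + 1·m_2 = 6(Δ_1 - Δ_0) = -66
  1·m_1 + 4·m_2 + 1·m_3 = 6(Δ_2 - Δ_1) = -30
Natural end conditions: m_0 = m_3 = 0.
Solving: m_0 = 0, m_1 = -78/5, m_2 = -18/5, m_3 = 0.
On [1, 2], g(x) = 6 + 24/5·(x - 1) - 39/5·(x - 1)² + 2·(x - 1)³.
With (x - 1) = 1/4: g(5/4) = 1079/160.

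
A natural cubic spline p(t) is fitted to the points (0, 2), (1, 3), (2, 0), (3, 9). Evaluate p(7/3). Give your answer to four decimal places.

1.7160

With m_i denoting the second derivative at x_i, h_i = 1, 1, 1, and Δ_i = (y_(i+1) − y_i)/h_i = 1, -3, 9:
  1·m_0 + 4·m_1 + 1·m_2 = 6(Δ_1 - Δ_0) = -24
  1·m_1 + 4·m_2 + 1·m_3 = 6(Δ_2 - Δ_1) = 72
Natural end conditions: m_0 = m_3 = 0.
Solving the tridiagonal system: m_0 = 0, m_1 = -56/5, m_2 = 104/5, m_3 = 0.
On [2, 3], p(t) = 0 + 31/15·(t - 2) + 52/5·(t - 2)² - 52/15·(t - 2)³.
With (t - 2) = 1/3: p(7/3) = 139/81.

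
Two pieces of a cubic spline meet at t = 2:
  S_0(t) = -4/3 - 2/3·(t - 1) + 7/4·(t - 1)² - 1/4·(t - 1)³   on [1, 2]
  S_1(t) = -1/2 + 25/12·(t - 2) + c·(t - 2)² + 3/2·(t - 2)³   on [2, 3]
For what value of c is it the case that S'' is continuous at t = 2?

S_0''(t) = 7/2 - 3/2·(t - 1), so S_0''(2) = 2. On the right, S_1''(2) = 2c, so c = 1.

1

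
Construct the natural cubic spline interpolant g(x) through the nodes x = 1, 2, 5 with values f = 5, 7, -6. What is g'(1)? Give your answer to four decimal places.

With m_i denoting the second derivative at x_i, h_i = 1, 3, and Δ_i = (y_(i+1) − y_i)/h_i = 2, -13/3:
  1·m_0 + 8·m_1 + 3·m_2 = 6(Δ_1 - Δ_0) = -38
Natural end conditions: m_0 = m_2 = 0.
Solving: m_0 = 0, m_1 = -19/4, m_2 = 0.
On [1, 2], g'(x) = b_0 + 2c_0·(x - 1) + 3d_0·(x - 1)² with b_0 = Δ_0 - h_0(2m_0 + m_1)/6 = 67/24, c_0 = m_0/2 = 0, d_0 = (m_1 - m_0)/(6h_0) = -19/24. So g'(1) = 67/24.

2.7917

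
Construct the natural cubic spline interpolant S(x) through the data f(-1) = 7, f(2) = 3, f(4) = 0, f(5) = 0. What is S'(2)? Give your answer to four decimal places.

-1.7619

Put σ_i = S'' at the i-th knot. Here h = (3, 2, 1) and Δ = (-4/3, -3/2, 0), so the interior equations h_(i-1)·σ_(i-1) + 2(h_(i-1)+h_i)·σ_i + h_i·σ_(i+1) = 6(Δ_i − Δ_(i-1)) read
  3·σ_0 + 10·σ_1 + 2·σ_2 = 6(Δ_1 - Δ_0) = -1
  2·σ_1 + 6·σ_2 + 1·σ_3 = 6(Δ_2 - Δ_1) = 9
Natural end conditions: σ_0 = σ_3 = 0.
Hence σ_0 = 0, σ_1 = -3/7, σ_2 = 23/14, σ_3 = 0.
On [2, 4], S'(x) = b_1 + 2c_1·(x - 2) + 3d_1·(x - 2)² with b_1 = Δ_1 - h_1(2σ_1 + σ_2)/6 = -37/21, c_1 = σ_1/2 = -3/14, d_1 = (σ_2 - σ_1)/(6h_1) = 29/168. So S'(2) = -37/21.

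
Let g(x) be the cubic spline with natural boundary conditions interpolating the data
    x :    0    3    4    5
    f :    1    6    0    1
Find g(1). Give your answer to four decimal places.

Put σ_i = g'' at the i-th knot. Here h = (3, 1, 1) and Δ = (5/3, -6, 1), so the interior equations h_(i-1)·σ_(i-1) + 2(h_(i-1)+h_i)·σ_i + h_i·σ_(i+1) = 6(Δ_i − Δ_(i-1)) read
  3·σ_0 + 8·σ_1 + 1·σ_2 = 6(Δ_1 - Δ_0) = -46
  1·σ_1 + 4·σ_2 + 1·σ_3 = 6(Δ_2 - Δ_1) = 42
Natural end conditions: σ_0 = σ_3 = 0.
Hence σ_0 = 0, σ_1 = -226/31, σ_2 = 382/31, σ_3 = 0.
On [0, 3], g(x) = 1 + 494/93·x + 0·x² - 113/279·x³.
With x = 1: g(1) = 1648/279.

5.9068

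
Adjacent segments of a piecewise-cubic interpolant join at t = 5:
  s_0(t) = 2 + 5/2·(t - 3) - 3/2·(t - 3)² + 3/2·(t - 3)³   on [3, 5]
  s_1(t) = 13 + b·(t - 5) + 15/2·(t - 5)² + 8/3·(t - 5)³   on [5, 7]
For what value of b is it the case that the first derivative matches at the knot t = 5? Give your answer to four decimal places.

14.5000

s_0'(t) = 5/2 - 3·(t - 3) + 9/2·(t - 3)², so s_0'(5) = 29/2. On the right, s_1'(5) = b, so b = 29/2.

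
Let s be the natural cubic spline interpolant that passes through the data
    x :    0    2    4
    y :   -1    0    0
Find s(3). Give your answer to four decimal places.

0.0938

Let M_i = s''(x_i). Step sizes h_i = 2, 2; slopes of the chords Δ_i = (y_(i+1) - y_i)/h_i = 1/2, 0.
  2·M_0 + 8·M_1 + 2·M_2 = 6(Δ_1 - Δ_0) = -3
Natural end conditions: M_0 = M_2 = 0.
Solving the tridiagonal system: M_0 = 0, M_1 = -3/8, M_2 = 0.
On [2, 4], s(x) = 0 + 1/4·(x - 2) - 3/16·(x - 2)² + 1/32·(x - 2)³.
With (x - 2) = 1: s(3) = 3/32.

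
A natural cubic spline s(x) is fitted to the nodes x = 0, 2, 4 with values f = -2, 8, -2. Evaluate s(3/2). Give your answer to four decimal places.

Write m_i for s''(x_i). With h_i = 2, 2 and divided differences Δ_i = 5, -5, the continuity of s' gives the tridiagonal system
  2·m_0 + 8·m_1 + 2·m_2 = 6(Δ_1 - Δ_0) = -60
Natural end conditions: m_0 = m_2 = 0.
Hence m_0 = 0, m_1 = -15/2, m_2 = 0.
On [0, 2], s(x) = -2 + 15/2·x + 0·x² - 5/8·x³.
With x = 3/2: s(3/2) = 457/64.

7.1406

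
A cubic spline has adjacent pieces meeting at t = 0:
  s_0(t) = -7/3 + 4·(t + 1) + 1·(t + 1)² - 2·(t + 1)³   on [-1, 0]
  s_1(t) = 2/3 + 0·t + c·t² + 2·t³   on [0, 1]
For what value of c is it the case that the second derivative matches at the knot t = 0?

-5

s_0''(t) = 2 - 12·(t + 1), so s_0''(0) = -10. On the right, s_1''(0) = 2c, so c = -5.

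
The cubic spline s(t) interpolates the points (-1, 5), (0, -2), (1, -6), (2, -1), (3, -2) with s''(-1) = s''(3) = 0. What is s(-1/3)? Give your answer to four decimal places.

Write σ_i for s''(x_i). With h_i = 1, 1, 1, 1 and divided differences Δ_i = -7, -4, 5, -1, the continuity of s' gives the tridiagonal system
  1·σ_0 + 4·σ_1 + 1·σ_2 = 6(Δ_1 - Δ_0) = 18
  1·σ_1 + 4·σ_2 + 1·σ_3 = 6(Δ_2 - Δ_1) = 54
  1·σ_2 + 4·σ_3 + 1·σ_4 = 6(Δ_3 - Δ_2) = -36
Natural end conditions: σ_0 = σ_4 = 0.
Hence σ_0 = 0, σ_1 = 9/28, σ_2 = 117/7, σ_3 = -369/28, σ_4 = 0.
On [-1, 0], s(t) = 5 - 395/56·(t + 1) + 0·(t + 1)² + 3/56·(t + 1)³.
With (t + 1) = 2/3: s(-1/3) = 79/252.

0.3135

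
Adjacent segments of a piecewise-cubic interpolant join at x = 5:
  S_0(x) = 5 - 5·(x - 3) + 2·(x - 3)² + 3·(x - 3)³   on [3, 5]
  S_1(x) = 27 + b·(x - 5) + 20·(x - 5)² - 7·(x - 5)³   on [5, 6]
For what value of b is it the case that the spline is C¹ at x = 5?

S_0'(x) = -5 + 4·(x - 3) + 9·(x - 3)², so S_0'(5) = 39. On the right, S_1'(5) = b, so b = 39.

39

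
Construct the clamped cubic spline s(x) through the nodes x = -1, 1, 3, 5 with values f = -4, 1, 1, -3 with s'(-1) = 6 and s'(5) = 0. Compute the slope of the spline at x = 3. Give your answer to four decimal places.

With σ_i denoting the second derivative at x_i, h_i = 2, 2, 2, and Δ_i = (y_(i+1) − y_i)/h_i = 5/2, 0, -2:
  2·σ_0 + 8·σ_1 + 2·σ_2 = 6(Δ_1 - Δ_0) = -15
  2·σ_1 + 8·σ_2 + 2·σ_3 = 6(Δ_2 - Δ_1) = -12
Clamped end conditions give two more equations: 2h_0·σ_0 + h_0·σ_1 = 6(Δ_0 - s'(-1)) = -21 and h_2·σ_2 + 2h_2·σ_3 = 6(s'(5) - Δ_2) = 12.
Solving: σ_0 = -53/10, σ_1 = 1/10, σ_2 = -13/5, σ_3 = 43/10.
On [3, 5], s'(x) = b_2 + 2c_2·(x - 3) + 3d_2·(x - 3)² with b_2 = Δ_2 - h_2(2σ_2 + σ_3)/6 = -17/10, c_2 = σ_2/2 = -13/10, d_2 = (σ_3 - σ_2)/(6h_2) = 23/40. So s'(3) = -17/10.

-1.7000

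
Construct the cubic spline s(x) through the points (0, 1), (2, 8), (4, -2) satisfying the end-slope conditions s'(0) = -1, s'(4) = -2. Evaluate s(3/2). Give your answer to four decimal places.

With σ_i denoting the second derivative at x_i, h_i = 2, 2, and Δ_i = (y_(i+1) − y_i)/h_i = 7/2, -5:
  2·σ_0 + 8·σ_1 + 2·σ_2 = 6(Δ_1 - Δ_0) = -51
Clamped end conditions give two more equations: 2h_0·σ_0 + h_0·σ_1 = 6(Δ_0 - s'(0)) = 27 and h_1·σ_1 + 2h_1·σ_2 = 6(s'(4) - Δ_1) = 18.
Forward elimination and back-substitution give σ_0 = 103/8, σ_1 = -49/4, σ_2 = 85/8.
On [0, 2], s(x) = 1 - 1·x + 103/16·x² - 67/32·x³.
With x = 3/2: s(3/2) = 1771/256.

6.9180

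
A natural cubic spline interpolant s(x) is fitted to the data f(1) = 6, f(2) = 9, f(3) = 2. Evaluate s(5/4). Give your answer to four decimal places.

With m_i denoting the second derivative at x_i, h_i = 1, 1, and Δ_i = (y_(i+1) − y_i)/h_i = 3, -7:
  1·m_0 + 4·m_1 + 1·m_2 = 6(Δ_1 - Δ_0) = -60
Natural end conditions: m_0 = m_2 = 0.
Hence m_0 = 0, m_1 = -15, m_2 = 0.
On [1, 2], s(x) = 6 + 11/2·(x - 1) + 0·(x - 1)² - 5/2·(x - 1)³.
With (x - 1) = 1/4: s(5/4) = 939/128.

7.3359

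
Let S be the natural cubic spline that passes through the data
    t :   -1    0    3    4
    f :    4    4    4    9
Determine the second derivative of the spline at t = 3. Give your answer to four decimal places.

With m_i denoting the second derivative at x_i, h_i = 1, 3, 1, and Δ_i = (y_(i+1) − y_i)/h_i = 0, 0, 5:
  1·m_0 + 8·m_1 + 3·m_2 = 6(Δ_1 - Δ_0) = 0
  3·m_1 + 8·m_2 + 1·m_3 = 6(Δ_2 - Δ_1) = 30
Natural end conditions: m_0 = m_3 = 0.
Hence m_0 = 0, m_1 = -18/11, m_2 = 48/11, m_3 = 0.

4.3636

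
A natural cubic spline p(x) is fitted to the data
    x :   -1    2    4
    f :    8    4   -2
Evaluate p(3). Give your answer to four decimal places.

1.2500

Let σ_i = p''(x_i). Step sizes h_i = 3, 2; slopes of the chords Δ_i = (y_(i+1) - y_i)/h_i = -4/3, -3.
  3·σ_0 + 10·σ_1 + 2·σ_2 = 6(Δ_1 - Δ_0) = -10
Natural end conditions: σ_0 = σ_2 = 0.
Solving the tridiagonal system: σ_0 = 0, σ_1 = -1, σ_2 = 0.
On [2, 4], p(x) = 4 - 7/3·(x - 2) - 1/2·(x - 2)² + 1/12·(x - 2)³.
With (x - 2) = 1: p(3) = 5/4.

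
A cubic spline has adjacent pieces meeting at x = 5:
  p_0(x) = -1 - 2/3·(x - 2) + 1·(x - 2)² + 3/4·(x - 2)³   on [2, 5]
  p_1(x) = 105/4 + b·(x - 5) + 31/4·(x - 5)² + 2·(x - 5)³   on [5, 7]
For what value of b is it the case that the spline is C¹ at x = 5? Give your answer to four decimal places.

p_0'(x) = -2/3 + 2·(x - 2) + 9/4·(x - 2)², so p_0'(5) = 307/12. On the right, p_1'(5) = b, so b = 307/12.

25.5833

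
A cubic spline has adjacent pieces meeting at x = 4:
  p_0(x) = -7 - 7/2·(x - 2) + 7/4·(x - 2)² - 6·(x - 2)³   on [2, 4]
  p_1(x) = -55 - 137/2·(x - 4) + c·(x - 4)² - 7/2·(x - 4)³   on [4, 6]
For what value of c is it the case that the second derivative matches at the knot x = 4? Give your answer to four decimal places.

-34.2500

p_0''(x) = 7/2 - 36·(x - 2), so p_0''(4) = -137/2. On the right, p_1''(4) = 2c, so c = -137/4.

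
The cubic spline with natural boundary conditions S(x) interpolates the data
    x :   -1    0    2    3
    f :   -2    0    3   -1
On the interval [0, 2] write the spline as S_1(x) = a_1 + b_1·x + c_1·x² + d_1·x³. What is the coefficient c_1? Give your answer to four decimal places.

With m_i denoting the second derivative at x_i, h_i = 1, 2, 1, and Δ_i = (y_(i+1) − y_i)/h_i = 2, 3/2, -4:
  1·m_0 + 6·m_1 + 2·m_2 = 6(Δ_1 - Δ_0) = -3
  2·m_1 + 6·m_2 + 1·m_3 = 6(Δ_2 - Δ_1) = -33
Natural end conditions: m_0 = m_3 = 0.
Forward elimination and back-substitution give m_0 = 0, m_1 = 3/2, m_2 = -6, m_3 = 0.
On [0, 2], with S_1(x) = a_1 + b_1·x + c_1·x² + d_1·x³: c_1 = m_1/2 = 3/4, d_1 = (m_2 - m_1)/(6h_1) = -5/8, b_1 = Δ_1 - h_1(2m_1 + m_2)/6 = 5/2.

0.7500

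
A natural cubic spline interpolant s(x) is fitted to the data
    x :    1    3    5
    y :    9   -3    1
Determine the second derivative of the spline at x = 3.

Put m_i = s'' at the i-th knot. Here h = (2, 2) and Δ = (-6, 2), so the interior equations h_(i-1)·m_(i-1) + 2(h_(i-1)+h_i)·m_i + h_i·m_(i+1) = 6(Δ_i − Δ_(i-1)) read
  2·m_0 + 8·m_1 + 2·m_2 = 6(Δ_1 - Δ_0) = 48
Natural end conditions: m_0 = m_2 = 0.
Hence m_0 = 0, m_1 = 6, m_2 = 0.

6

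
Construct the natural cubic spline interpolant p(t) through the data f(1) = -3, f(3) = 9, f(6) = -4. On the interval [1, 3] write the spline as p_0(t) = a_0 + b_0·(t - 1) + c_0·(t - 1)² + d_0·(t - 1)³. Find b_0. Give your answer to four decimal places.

8.0667

With m_i denoting the second derivative at x_i, h_i = 2, 3, and Δ_i = (y_(i+1) − y_i)/h_i = 6, -13/3:
  2·m_0 + 10·m_1 + 3·m_2 = 6(Δ_1 - Δ_0) = -62
Natural end conditions: m_0 = m_2 = 0.
Solving the tridiagonal system: m_0 = 0, m_1 = -31/5, m_2 = 0.
On [1, 3], with p_0(t) = a_0 + b_0·(t - 1) + c_0·(t - 1)² + d_0·(t - 1)³: c_0 = m_0/2 = 0, d_0 = (m_1 - m_0)/(6h_0) = -31/60, b_0 = Δ_0 - h_0(2m_0 + m_1)/6 = 121/15.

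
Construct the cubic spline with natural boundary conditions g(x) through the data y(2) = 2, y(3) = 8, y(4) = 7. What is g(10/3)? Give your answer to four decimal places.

With M_i denoting the second derivative at x_i, h_i = 1, 1, and Δ_i = (y_(i+1) − y_i)/h_i = 6, -1:
  1·M_0 + 4·M_1 + 1·M_2 = 6(Δ_1 - Δ_0) = -42
Natural end conditions: M_0 = M_2 = 0.
Hence M_0 = 0, M_1 = -21/2, M_2 = 0.
On [3, 4], g(x) = 8 + 5/2·(x - 3) - 21/4·(x - 3)² + 7/4·(x - 3)³.
With (x - 3) = 1/3: g(10/3) = 449/54.

8.3148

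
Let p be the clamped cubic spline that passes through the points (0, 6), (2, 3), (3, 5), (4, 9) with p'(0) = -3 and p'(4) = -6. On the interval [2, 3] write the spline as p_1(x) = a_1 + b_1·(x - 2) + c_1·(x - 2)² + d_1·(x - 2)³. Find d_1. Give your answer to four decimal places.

1.7955

With m_i denoting the second derivative at x_i, h_i = 2, 1, 1, and Δ_i = (y_(i+1) − y_i)/h_i = -3/2, 2, 4:
  2·m_0 + 6·m_1 + 1·m_2 = 6(Δ_1 - Δ_0) = 21
  1·m_1 + 4·m_2 + 1·m_3 = 6(Δ_2 - Δ_1) = 12
Clamped end conditions give two more equations: 2h_0·m_0 + h_0·m_1 = 6(Δ_0 - p'(0)) = 9 and h_2·m_2 + 2h_2·m_3 = 6(p'(4) - Δ_2) = -60.
Solving: m_0 = 39/22, m_1 = 21/22, m_2 = 129/11, m_3 = -789/22.
On [2, 3], with p_1(x) = a_1 + b_1·(x - 2) + c_1·(x - 2)² + d_1·(x - 2)³: c_1 = m_1/2 = 21/44, d_1 = (m_2 - m_1)/(6h_1) = 79/44, b_1 = Δ_1 - h_1(2m_1 + m_2)/6 = -3/11.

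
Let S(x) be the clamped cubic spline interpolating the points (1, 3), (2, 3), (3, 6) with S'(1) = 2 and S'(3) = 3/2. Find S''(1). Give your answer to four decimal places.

Write σ_i for S''(x_i). With h_i = 1, 1 and divided differences Δ_i = 0, 3, the continuity of S' gives the tridiagonal system
  1·σ_0 + 4·σ_1 + 1·σ_2 = 6(Δ_1 - Δ_0) = 18
Clamped end conditions give two more equations: 2h_0·σ_0 + h_0·σ_1 = 6(Δ_0 - S'(1)) = -12 and h_1·σ_1 + 2h_1·σ_2 = 6(S'(3) - Δ_1) = -9.
Forward elimination and back-substitution give σ_0 = -43/4, σ_1 = 19/2, σ_2 = -37/4.

-10.7500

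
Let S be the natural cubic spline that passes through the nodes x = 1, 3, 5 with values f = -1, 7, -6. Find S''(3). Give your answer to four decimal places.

With σ_i denoting the second derivative at x_i, h_i = 2, 2, and Δ_i = (y_(i+1) − y_i)/h_i = 4, -13/2:
  2·σ_0 + 8·σ_1 + 2·σ_2 = 6(Δ_1 - Δ_0) = -63
Natural end conditions: σ_0 = σ_2 = 0.
Solving: σ_0 = 0, σ_1 = -63/8, σ_2 = 0.

-7.8750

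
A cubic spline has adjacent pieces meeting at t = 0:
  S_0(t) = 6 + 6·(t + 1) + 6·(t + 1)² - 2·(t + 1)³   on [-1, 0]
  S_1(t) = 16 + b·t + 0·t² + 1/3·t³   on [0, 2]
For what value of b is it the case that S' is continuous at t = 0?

12

S_0'(t) = 6 + 12·(t + 1) - 6·(t + 1)², so S_0'(0) = 12. On the right, S_1'(0) = b, so b = 12.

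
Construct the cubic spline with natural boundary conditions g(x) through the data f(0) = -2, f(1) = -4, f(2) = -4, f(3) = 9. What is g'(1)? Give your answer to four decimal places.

Put M_i = g'' at the i-th knot. Here h = (1, 1, 1) and Δ = (-2, 0, 13), so the interior equations h_(i-1)·M_(i-1) + 2(h_(i-1)+h_i)·M_i + h_i·M_(i+1) = 6(Δ_i − Δ_(i-1)) read
  1·M_0 + 4·M_1 + 1·M_2 = 6(Δ_1 - Δ_0) = 12
  1·M_1 + 4·M_2 + 1·M_3 = 6(Δ_2 - Δ_1) = 78
Natural end conditions: M_0 = M_3 = 0.
Hence M_0 = 0, M_1 = -2, M_2 = 20, M_3 = 0.
On [1, 2], g'(x) = b_1 + 2c_1·(x - 1) + 3d_1·(x - 1)² with b_1 = Δ_1 - h_1(2M_1 + M_2)/6 = -8/3, c_1 = M_1/2 = -1, d_1 = (M_2 - M_1)/(6h_1) = 11/3. So g'(1) = -8/3.

-2.6667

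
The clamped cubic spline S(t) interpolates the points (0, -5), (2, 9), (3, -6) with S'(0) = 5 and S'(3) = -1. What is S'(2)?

-12

With M_i denoting the second derivative at x_i, h_i = 2, 1, and Δ_i = (y_(i+1) − y_i)/h_i = 7, -15:
  2·M_0 + 6·M_1 + 1·M_2 = 6(Δ_1 - Δ_0) = -132
Clamped end conditions give two more equations: 2h_0·M_0 + h_0·M_1 = 6(Δ_0 - S'(0)) = 12 and h_1·M_1 + 2h_1·M_2 = 6(S'(3) - Δ_1) = 84.
Solving the tridiagonal system: M_0 = 23, M_1 = -40, M_2 = 62.
On [2, 3], S'(t) = b_1 + 2c_1·(t - 2) + 3d_1·(t - 2)² with b_1 = Δ_1 - h_1(2M_1 + M_2)/6 = -12, c_1 = M_1/2 = -20, d_1 = (M_2 - M_1)/(6h_1) = 17. So S'(2) = -12.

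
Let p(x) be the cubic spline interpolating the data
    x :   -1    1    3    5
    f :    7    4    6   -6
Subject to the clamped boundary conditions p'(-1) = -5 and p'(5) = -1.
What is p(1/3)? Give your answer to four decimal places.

3.4840

Put m_i = p'' at the i-th knot. Here h = (2, 2, 2) and Δ = (-3/2, 1, -6), so the interior equations h_(i-1)·m_(i-1) + 2(h_(i-1)+h_i)·m_i + h_i·m_(i+1) = 6(Δ_i − Δ_(i-1)) read
  2·m_0 + 8·m_1 + 2·m_2 = 6(Δ_1 - Δ_0) = 15
  2·m_1 + 8·m_2 + 2·m_3 = 6(Δ_2 - Δ_1) = -42
Clamped end conditions give two more equations: 2h_0·m_0 + h_0·m_1 = 6(Δ_0 - p'(-1)) = 21 and h_2·m_2 + 2h_2·m_3 = 6(p'(5) - Δ_2) = 30.
Solving the tridiagonal system: m_0 = 109/30, m_1 = 97/30, m_2 = -136/15, m_3 = 361/30.
On [-1, 1], p(x) = 7 - 5·(x + 1) + 109/60·(x + 1)² - 1/30·(x + 1)³.
With (x + 1) = 4/3: p(1/3) = 1411/405.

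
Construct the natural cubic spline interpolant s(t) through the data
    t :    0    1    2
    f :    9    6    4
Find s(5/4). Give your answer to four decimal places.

5.4180

Let σ_i = s''(x_i). Step sizes h_i = 1, 1; slopes of the chords Δ_i = (y_(i+1) - y_i)/h_i = -3, -2.
  1·σ_0 + 4·σ_1 + 1·σ_2 = 6(Δ_1 - Δ_0) = 6
Natural end conditions: σ_0 = σ_2 = 0.
Hence σ_0 = 0, σ_1 = 3/2, σ_2 = 0.
On [1, 2], s(t) = 6 - 5/2·(t - 1) + 3/4·(t - 1)² - 1/4·(t - 1)³.
With (t - 1) = 1/4: s(5/4) = 1387/256.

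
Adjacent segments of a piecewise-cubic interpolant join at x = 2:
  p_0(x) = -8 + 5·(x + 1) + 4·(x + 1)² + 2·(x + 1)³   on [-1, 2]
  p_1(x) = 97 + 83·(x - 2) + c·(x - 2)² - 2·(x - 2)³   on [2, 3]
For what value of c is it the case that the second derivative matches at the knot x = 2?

p_0''(x) = 8 + 12·(x + 1), so p_0''(2) = 44. On the right, p_1''(2) = 2c, so c = 22.

22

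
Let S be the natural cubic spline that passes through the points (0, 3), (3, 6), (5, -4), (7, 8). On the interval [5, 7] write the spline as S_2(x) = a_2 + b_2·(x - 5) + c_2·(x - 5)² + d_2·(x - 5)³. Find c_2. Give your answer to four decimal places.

4.8158

Put m_i = S'' at the i-th knot. Here h = (3, 2, 2) and Δ = (1, -5, 6), so the interior equations h_(i-1)·m_(i-1) + 2(h_(i-1)+h_i)·m_i + h_i·m_(i+1) = 6(Δ_i − Δ_(i-1)) read
  3·m_0 + 10·m_1 + 2·m_2 = 6(Δ_1 - Δ_0) = -36
  2·m_1 + 8·m_2 + 2·m_3 = 6(Δ_2 - Δ_1) = 66
Natural end conditions: m_0 = m_3 = 0.
Solving: m_0 = 0, m_1 = -105/19, m_2 = 183/19, m_3 = 0.
On [5, 7], with S_2(x) = a_2 + b_2·(x - 5) + c_2·(x - 5)² + d_2·(x - 5)³: c_2 = m_2/2 = 183/38, d_2 = (m_3 - m_2)/(6h_2) = -61/76, b_2 = Δ_2 - h_2(2m_2 + m_3)/6 = -8/19.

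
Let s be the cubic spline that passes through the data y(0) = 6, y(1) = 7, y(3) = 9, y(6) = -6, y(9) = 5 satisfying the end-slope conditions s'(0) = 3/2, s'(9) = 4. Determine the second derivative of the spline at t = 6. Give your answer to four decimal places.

6.5926

Write M_i for s''(x_i). With h_i = 1, 2, 3, 3 and divided differences Δ_i = 1, 1, -5, 11/3, the continuity of s' gives the tridiagonal system
  1·M_0 + 6·M_1 + 2·M_2 = 6(Δ_1 - Δ_0) = 0
  2·M_1 + 10·M_2 + 3·M_3 = 6(Δ_2 - Δ_1) = -36
  3·M_2 + 12·M_3 + 3·M_4 = 6(Δ_3 - Δ_2) = 52
Clamped end conditions give two more equations: 2h_0·M_0 + h_0·M_1 = 6(Δ_0 - s'(0)) = -3 and h_3·M_3 + 2h_3·M_4 = 6(s'(9) - Δ_3) = 2.
Solving: M_0 = -74/27, M_1 = 67/27, M_2 = -164/27, M_3 = 178/27, M_4 = -80/27.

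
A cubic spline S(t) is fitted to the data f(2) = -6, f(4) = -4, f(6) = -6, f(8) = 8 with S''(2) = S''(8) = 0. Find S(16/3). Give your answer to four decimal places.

-6.3802

Write m_i for S''(x_i). With h_i = 2, 2, 2 and divided differences Δ_i = 1, -1, 7, the continuity of S' gives the tridiagonal system
  2·m_0 + 8·m_1 + 2·m_2 = 6(Δ_1 - Δ_0) = -12
  2·m_1 + 8·m_2 + 2·m_3 = 6(Δ_2 - Δ_1) = 48
Natural end conditions: m_0 = m_3 = 0.
Forward elimination and back-substitution give m_0 = 0, m_1 = -16/5, m_2 = 34/5, m_3 = 0.
On [4, 6], S(t) = -4 - 17/15·(t - 4) - 8/5·(t - 4)² + 5/6·(t - 4)³.
With (t - 4) = 4/3: S(16/3) = -2584/405.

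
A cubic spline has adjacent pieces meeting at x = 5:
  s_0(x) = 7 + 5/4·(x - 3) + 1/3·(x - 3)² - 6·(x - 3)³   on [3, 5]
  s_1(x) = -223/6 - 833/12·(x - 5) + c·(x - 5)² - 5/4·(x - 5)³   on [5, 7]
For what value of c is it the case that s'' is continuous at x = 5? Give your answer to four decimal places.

s_0''(x) = 2/3 - 36·(x - 3), so s_0''(5) = -214/3. On the right, s_1''(5) = 2c, so c = -107/3.

-35.6667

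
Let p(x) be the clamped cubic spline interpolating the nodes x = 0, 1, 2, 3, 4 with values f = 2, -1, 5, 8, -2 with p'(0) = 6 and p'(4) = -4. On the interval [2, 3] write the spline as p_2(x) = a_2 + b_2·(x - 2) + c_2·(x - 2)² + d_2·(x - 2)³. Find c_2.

Write σ_i for p''(x_i). With h_i = 1, 1, 1, 1 and divided differences Δ_i = -3, 6, 3, -10, the continuity of p' gives the tridiagonal system
  1·σ_0 + 4·σ_1 + 1·σ_2 = 6(Δ_1 - Δ_0) = 54
  1·σ_1 + 4·σ_2 + 1·σ_3 = 6(Δ_2 - Δ_1) = -18
  1·σ_2 + 4·σ_3 + 1·σ_4 = 6(Δ_3 - Δ_2) = -78
Clamped end conditions give two more equations: 2h_0·σ_0 + h_0·σ_1 = 6(Δ_0 - p'(0)) = -54 and h_3·σ_3 + 2h_3·σ_4 = 6(p'(4) - Δ_3) = 36.
Hence σ_0 = -274/7, σ_1 = 170/7, σ_2 = -4, σ_3 = -184/7, σ_4 = 218/7.
On [2, 3], with p_2(x) = a_2 + b_2·(x - 2) + c_2·(x - 2)² + d_2·(x - 2)³: c_2 = σ_2/2 = -2, d_2 = (σ_3 - σ_2)/(6h_2) = -26/7, b_2 = Δ_2 - h_2(2σ_2 + σ_3)/6 = 61/7.

-2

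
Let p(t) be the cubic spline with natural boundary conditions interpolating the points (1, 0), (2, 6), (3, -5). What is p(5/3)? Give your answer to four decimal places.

5.5741

Put M_i = p'' at the i-th knot. Here h = (1, 1) and Δ = (6, -11), so the interior equations h_(i-1)·M_(i-1) + 2(h_(i-1)+h_i)·M_i + h_i·M_(i+1) = 6(Δ_i − Δ_(i-1)) read
  1·M_0 + 4·M_1 + 1·M_2 = 6(Δ_1 - Δ_0) = -102
Natural end conditions: M_0 = M_2 = 0.
Solving: M_0 = 0, M_1 = -51/2, M_2 = 0.
On [1, 2], p(t) = 0 + 41/4·(t - 1) + 0·(t - 1)² - 17/4·(t - 1)³.
With (t - 1) = 2/3: p(5/3) = 301/54.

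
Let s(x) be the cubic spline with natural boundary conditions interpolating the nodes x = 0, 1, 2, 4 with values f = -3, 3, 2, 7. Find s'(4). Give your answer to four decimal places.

Let σ_i = s''(x_i). Step sizes h_i = 1, 1, 2; slopes of the chords Δ_i = (y_(i+1) - y_i)/h_i = 6, -1, 5/2.
  1·σ_0 + 4·σ_1 + 1·σ_2 = 6(Δ_1 - Δ_0) = -42
  1·σ_1 + 6·σ_2 + 2·σ_3 = 6(Δ_2 - Δ_1) = 21
Natural end conditions: σ_0 = σ_3 = 0.
Solving: σ_0 = 0, σ_1 = -273/23, σ_2 = 126/23, σ_3 = 0.
On [2, 4], s'(x) = b_2 + 2c_2·(x - 2) + 3d_2·(x - 2)² with b_2 = Δ_2 - h_2(2σ_2 + σ_3)/6 = -53/46, c_2 = σ_2/2 = 63/23, d_2 = (σ_3 - σ_2)/(6h_2) = -21/46. So s'(4) = 199/46.

4.3261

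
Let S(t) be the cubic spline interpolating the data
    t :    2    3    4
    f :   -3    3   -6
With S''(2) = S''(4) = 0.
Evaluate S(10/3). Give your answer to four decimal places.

With M_i denoting the second derivative at x_i, h_i = 1, 1, and Δ_i = (y_(i+1) − y_i)/h_i = 6, -9:
  1·M_0 + 4·M_1 + 1·M_2 = 6(Δ_1 - Δ_0) = -90
Natural end conditions: M_0 = M_2 = 0.
Forward elimination and back-substitution give M_0 = 0, M_1 = -45/2, M_2 = 0.
On [3, 4], S(t) = 3 - 3/2·(t - 3) - 45/4·(t - 3)² + 15/4·(t - 3)³.
With (t - 3) = 1/3: S(10/3) = 25/18.

1.3889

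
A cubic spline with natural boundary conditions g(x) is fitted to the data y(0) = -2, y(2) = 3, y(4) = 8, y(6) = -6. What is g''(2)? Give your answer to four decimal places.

With M_i denoting the second derivative at x_i, h_i = 2, 2, 2, and Δ_i = (y_(i+1) − y_i)/h_i = 5/2, 5/2, -7:
  2·M_0 + 8·M_1 + 2·M_2 = 6(Δ_1 - Δ_0) = 0
  2·M_1 + 8·M_2 + 2·M_3 = 6(Δ_2 - Δ_1) = -57
Natural end conditions: M_0 = M_3 = 0.
Hence M_0 = 0, M_1 = 19/10, M_2 = -38/5, M_3 = 0.

1.9000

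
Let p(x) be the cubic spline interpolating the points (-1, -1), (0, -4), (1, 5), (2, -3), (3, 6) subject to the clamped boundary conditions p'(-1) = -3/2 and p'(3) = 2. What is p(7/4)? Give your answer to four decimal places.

With M_i denoting the second derivative at x_i, h_i = 1, 1, 1, 1, and Δ_i = (y_(i+1) − y_i)/h_i = -3, 9, -8, 9:
  1·M_0 + 4·M_1 + 1·M_2 = 6(Δ_1 - Δ_0) = 72
  1·M_1 + 4·M_2 + 1·M_3 = 6(Δ_2 - Δ_1) = -102
  1·M_2 + 4·M_3 + 1·M_4 = 6(Δ_3 - Δ_2) = 102
Clamped end conditions give two more equations: 2h_0·M_0 + h_0·M_1 = 6(Δ_0 - p'(-1)) = -9 and h_3·M_3 + 2h_3·M_4 = 6(p'(3) - Δ_3) = -42.
Solving: M_0 = -1235/56, M_1 = 983/28, M_2 = -371/8, M_3 = 1355/28, M_4 = -2531/56.
On [1, 2], p(x) = 5 - 17/28·(x - 1) - 371/16·(x - 1)² + 1769/112·(x - 1)³.
With (x - 1) = 3/4: p(7/4) = -1879/1024.

-1.8350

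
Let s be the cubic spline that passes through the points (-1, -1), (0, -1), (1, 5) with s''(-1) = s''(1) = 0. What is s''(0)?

Put M_i = s'' at the i-th knot. Here h = (1, 1) and Δ = (0, 6), so the interior equations h_(i-1)·M_(i-1) + 2(h_(i-1)+h_i)·M_i + h_i·M_(i+1) = 6(Δ_i − Δ_(i-1)) read
  1·M_0 + 4·M_1 + 1·M_2 = 6(Δ_1 - Δ_0) = 36
Natural end conditions: M_0 = M_2 = 0.
Solving: M_0 = 0, M_1 = 9, M_2 = 0.

9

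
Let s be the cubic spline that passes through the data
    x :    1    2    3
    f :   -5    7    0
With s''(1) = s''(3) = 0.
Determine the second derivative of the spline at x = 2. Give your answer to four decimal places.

Put M_i = s'' at the i-th knot. Here h = (1, 1) and Δ = (12, -7), so the interior equations h_(i-1)·M_(i-1) + 2(h_(i-1)+h_i)·M_i + h_i·M_(i+1) = 6(Δ_i − Δ_(i-1)) read
  1·M_0 + 4·M_1 + 1·M_2 = 6(Δ_1 - Δ_0) = -114
Natural end conditions: M_0 = M_2 = 0.
Forward elimination and back-substitution give M_0 = 0, M_1 = -57/2, M_2 = 0.

-28.5000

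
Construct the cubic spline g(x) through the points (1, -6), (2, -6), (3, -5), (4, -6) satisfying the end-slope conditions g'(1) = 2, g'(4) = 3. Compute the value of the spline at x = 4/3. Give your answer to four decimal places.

-5.7383

Let M_i = g''(x_i). Step sizes h_i = 1, 1, 1; slopes of the chords Δ_i = (y_(i+1) - y_i)/h_i = 0, 1, -1.
  1·M_0 + 4·M_1 + 1·M_2 = 6(Δ_1 - Δ_0) = 6
  1·M_1 + 4·M_2 + 1·M_3 = 6(Δ_2 - Δ_1) = -12
Clamped end conditions give two more equations: 2h_0·M_0 + h_0·M_1 = 6(Δ_0 - g'(1)) = -12 and h_2·M_2 + 2h_2·M_3 = 6(g'(4) - Δ_2) = 24.
Forward elimination and back-substitution give M_0 = -134/15, M_1 = 88/15, M_2 = -128/15, M_3 = 244/15.
On [1, 2], g(x) = -6 + 2·(x - 1) - 67/15·(x - 1)² + 37/15·(x - 1)³.
With (x - 1) = 1/3: g(4/3) = -2324/405.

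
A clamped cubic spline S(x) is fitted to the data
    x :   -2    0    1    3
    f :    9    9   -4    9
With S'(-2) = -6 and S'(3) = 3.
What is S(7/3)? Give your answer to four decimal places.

3.6991

Put M_i = S'' at the i-th knot. Here h = (2, 1, 2) and Δ = (0, -13, 13/2), so the interior equations h_(i-1)·M_(i-1) + 2(h_(i-1)+h_i)·M_i + h_i·M_(i+1) = 6(Δ_i − Δ_(i-1)) read
  2·M_0 + 6·M_1 + 1·M_2 = 6(Δ_1 - Δ_0) = -78
  1·M_1 + 6·M_2 + 2·M_3 = 6(Δ_2 - Δ_1) = 117
Clamped end conditions give two more equations: 2h_0·M_0 + h_0·M_1 = 6(Δ_0 - S'(-2)) = 36 and h_2·M_2 + 2h_2·M_3 = 6(S'(3) - Δ_2) = -21.
Forward elimination and back-substitution give M_0 = 693/32, M_1 = -405/16, M_2 = 489/16, M_3 = -657/32.
On [1, 3], S(x) = -4 - 225/32·(x - 1) + 489/32·(x - 1)² - 545/128·(x - 1)³.
With (x - 1) = 4/3: S(7/3) = 799/216.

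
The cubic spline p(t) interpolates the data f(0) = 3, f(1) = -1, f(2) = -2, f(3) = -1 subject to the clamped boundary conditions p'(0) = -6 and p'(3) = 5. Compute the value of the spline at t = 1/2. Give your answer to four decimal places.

0.5083

Write M_i for p''(x_i). With h_i = 1, 1, 1 and divided differences Δ_i = -4, -1, 1, the continuity of p' gives the tridiagonal system
  1·M_0 + 4·M_1 + 1·M_2 = 6(Δ_1 - Δ_0) = 18
  1·M_1 + 4·M_2 + 1·M_3 = 6(Δ_2 - Δ_1) = 12
Clamped end conditions give two more equations: 2h_0·M_0 + h_0·M_1 = 6(Δ_0 - p'(0)) = 12 and h_2·M_2 + 2h_2·M_3 = 6(p'(3) - Δ_2) = 24.
Hence M_0 = 62/15, M_1 = 56/15, M_2 = -16/15, M_3 = 188/15.
On [0, 1], p(t) = 3 - 6·t + 31/15·t² - 1/15·t³.
With t = 1/2: p(1/2) = 61/120.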